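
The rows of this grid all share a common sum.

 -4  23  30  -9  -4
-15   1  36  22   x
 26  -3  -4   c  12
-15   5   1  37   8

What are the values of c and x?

The complete rows each total 36.
Row 3 is missing 36 − 31 = 5 (since 26 − 3 − 4 + 12 = 31).
Row 2 is missing 36 − 44 = -8 (since -15 + 1 + 36 + 22 = 44).

c = 5, x = -8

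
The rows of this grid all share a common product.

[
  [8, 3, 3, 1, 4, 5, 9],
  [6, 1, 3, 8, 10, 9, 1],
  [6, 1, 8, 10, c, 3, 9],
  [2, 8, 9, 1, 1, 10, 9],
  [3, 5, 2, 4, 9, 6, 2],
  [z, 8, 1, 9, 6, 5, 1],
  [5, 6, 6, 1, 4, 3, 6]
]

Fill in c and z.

c = 1, z = 6

Rows 5 and 7 each multiply to 12960, so every row has product 12960.
Row 3: 6×1×8×10×3×9 = 12960, so the missing entry is 12960 ÷ 12960 = 1.
Row 6: 8×1×9×6×5×1 = 2160, so the missing entry is 12960 ÷ 2160 = 6.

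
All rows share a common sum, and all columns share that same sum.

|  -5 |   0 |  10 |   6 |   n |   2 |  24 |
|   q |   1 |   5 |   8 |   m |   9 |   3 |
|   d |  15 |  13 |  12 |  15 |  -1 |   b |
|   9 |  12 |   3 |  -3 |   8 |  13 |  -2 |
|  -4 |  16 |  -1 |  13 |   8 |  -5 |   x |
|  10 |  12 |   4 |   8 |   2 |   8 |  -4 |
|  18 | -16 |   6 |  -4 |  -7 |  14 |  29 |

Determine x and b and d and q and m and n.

x = 13, b = -23, d = 9, q = 3, m = 11, n = 3

Rows 4 and 6 both sum to 40, so that's the common total.
The known cells in row 1 total 37, leaving 40 − 37 = 3 for the blank.
The known cells in row 5 total 27, leaving 40 − 27 = 13 for the blank.
The known cells in column 5 total 29, leaving 40 − 29 = 11 for the blank.
The known cells in column 7 total 63, leaving 40 − 63 = -23 for the blank.
The known cells in row 3 total 31, leaving 40 − 31 = 9 for the blank.
The known cells in row 2 total 37, leaving 40 − 37 = 3 for the blank.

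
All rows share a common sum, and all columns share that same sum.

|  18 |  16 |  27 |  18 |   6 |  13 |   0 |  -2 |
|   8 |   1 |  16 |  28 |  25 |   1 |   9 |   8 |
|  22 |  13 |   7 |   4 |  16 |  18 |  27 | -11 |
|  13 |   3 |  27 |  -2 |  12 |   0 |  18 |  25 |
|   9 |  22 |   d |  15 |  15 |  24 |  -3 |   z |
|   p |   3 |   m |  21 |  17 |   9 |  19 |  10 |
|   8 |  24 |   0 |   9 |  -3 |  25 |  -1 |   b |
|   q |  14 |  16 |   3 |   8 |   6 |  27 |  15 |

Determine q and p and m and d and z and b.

q = 7, p = 11, m = 6, d = -3, z = 17, b = 34

Rows 1 and 2 both sum to 96, so that's the common total.
Row 8: 14 + 16 + 3 + 8 + 6 + 27 + 15 = 89, so its missing entry is 96 − 89 = 7.
Row 7: 8 + 24 + 0 + 9 − 3 + 25 − 1 = 62, so its missing entry is 96 − 62 = 34.
Column 1: 18 + 8 + 22 + 13 + 9 + 8 + 7 = 85, so its missing entry is 96 − 85 = 11.
Column 8: -2 + 8 − 11 + 25 + 10 + 34 + 15 = 79, so its missing entry is 96 − 79 = 17.
Row 5: 9 + 22 + 15 + 15 + 24 − 3 + 17 = 99, so its missing entry is 96 − 99 = -3.
Row 6: 11 + 3 + 21 + 17 + 9 + 19 + 10 = 90, so its missing entry is 96 − 90 = 6.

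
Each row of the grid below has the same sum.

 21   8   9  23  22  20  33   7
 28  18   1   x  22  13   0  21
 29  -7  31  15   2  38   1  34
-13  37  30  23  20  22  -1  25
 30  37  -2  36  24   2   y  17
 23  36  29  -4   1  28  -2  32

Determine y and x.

y = -1, x = 40

Rows 3 and 4 both add up to 143, so every row sums to 143.
Row 5: 30 + 37 − 2 + 36 + 24 + 2 + 17 = 144, so the missing entry is 143 − 144 = -1.
Row 2: 28 + 18 + 1 + 22 + 13 + 0 + 21 = 103, so the missing entry is 143 − 103 = 40.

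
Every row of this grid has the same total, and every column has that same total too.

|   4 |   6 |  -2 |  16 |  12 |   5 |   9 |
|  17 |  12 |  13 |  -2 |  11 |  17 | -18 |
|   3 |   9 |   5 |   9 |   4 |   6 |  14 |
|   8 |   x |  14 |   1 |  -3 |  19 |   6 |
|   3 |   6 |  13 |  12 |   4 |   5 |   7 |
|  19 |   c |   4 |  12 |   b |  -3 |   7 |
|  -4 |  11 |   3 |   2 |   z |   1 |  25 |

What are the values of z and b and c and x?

Rows 1 and 2 both sum to 50, so that's the common total.
Row 4: 8 + 14 + 1 − 3 + 19 + 6 = 45, so its missing entry is 50 − 45 = 5.
Column 2: 6 + 12 + 9 + 5 + 6 + 11 = 49, so its missing entry is 50 − 49 = 1.
Row 6: 19 + 1 + 4 + 12 − 3 + 7 = 40, so its missing entry is 50 − 40 = 10.
Row 7: -4 + 11 + 3 + 2 + 1 + 25 = 38, so its missing entry is 50 − 38 = 12.

z = 12, b = 10, c = 1, x = 5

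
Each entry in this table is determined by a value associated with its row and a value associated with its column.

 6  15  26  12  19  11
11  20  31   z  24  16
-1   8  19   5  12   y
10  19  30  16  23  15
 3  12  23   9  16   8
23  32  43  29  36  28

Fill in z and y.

z = 17, y = 4

The difference between any two rows is the same in every column — this is an addition table with the headers hidden.
Row 2 minus row 1 is 24 − 19 = 5, so its entry in column 4 is 12 + 5 = 17.
Row 3 minus row 1 is 12 − 19 = -7, so its entry in column 6 is 11 + (-7) = 4.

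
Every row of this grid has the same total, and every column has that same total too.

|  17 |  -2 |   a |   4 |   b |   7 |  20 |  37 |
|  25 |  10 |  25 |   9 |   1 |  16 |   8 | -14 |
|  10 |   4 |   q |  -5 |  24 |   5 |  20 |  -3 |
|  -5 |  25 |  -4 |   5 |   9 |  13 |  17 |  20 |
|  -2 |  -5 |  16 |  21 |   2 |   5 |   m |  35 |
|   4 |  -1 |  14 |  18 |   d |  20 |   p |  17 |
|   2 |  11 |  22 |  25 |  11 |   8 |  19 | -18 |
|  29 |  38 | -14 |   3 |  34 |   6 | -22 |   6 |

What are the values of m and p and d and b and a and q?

Rows 2 and 4 both sum to 80, so that's the common total.
The known cells in row 5 total 72, leaving 80 − 72 = 8 for the blank.
The known cells in column 7 total 70, leaving 80 − 70 = 10 for the blank.
The known cells in row 6 total 82, leaving 80 − 82 = -2 for the blank.
The known cells in column 5 total 79, leaving 80 − 79 = 1 for the blank.
The known cells in row 1 total 84, leaving 80 − 84 = -4 for the blank.
The known cells in row 3 total 55, leaving 80 − 55 = 25 for the blank.

m = 8, p = 10, d = -2, b = 1, a = -4, q = 25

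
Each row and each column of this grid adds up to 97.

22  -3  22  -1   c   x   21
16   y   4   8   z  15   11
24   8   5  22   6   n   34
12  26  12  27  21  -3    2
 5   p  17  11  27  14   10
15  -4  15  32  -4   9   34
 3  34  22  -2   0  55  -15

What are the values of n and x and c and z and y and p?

n = -2, x = 9, c = 27, z = 20, y = 23, p = 13

Row 3: 24 + 8 + 5 + 22 + 6 + 34 = 99, so its missing entry is 97 − 99 = -2.
Column 6: 15 − 2 − 3 + 14 + 9 + 55 = 88, so its missing entry is 97 − 88 = 9.
Row 1: 22 − 3 + 22 − 1 + 9 + 21 = 70, so its missing entry is 97 − 70 = 27.
Column 5: 27 + 6 + 21 + 27 − 4 + 0 = 77, so its missing entry is 97 − 77 = 20.
Row 2: 16 + 4 + 8 + 20 + 15 + 11 = 74, so its missing entry is 97 − 74 = 23.
Row 5: 5 + 17 + 11 + 27 + 14 + 10 = 84, so its missing entry is 97 − 84 = 13.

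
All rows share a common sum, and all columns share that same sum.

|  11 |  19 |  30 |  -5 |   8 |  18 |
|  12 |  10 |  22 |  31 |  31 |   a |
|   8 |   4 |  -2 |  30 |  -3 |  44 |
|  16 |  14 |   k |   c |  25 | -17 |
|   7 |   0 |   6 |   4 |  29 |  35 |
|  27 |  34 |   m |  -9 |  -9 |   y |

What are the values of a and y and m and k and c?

a = -25, y = 26, m = 12, k = 13, c = 30

Rows 1 and 3 both sum to 81, so that's the common total.
The known cells in row 2 total 106, leaving 81 − 106 = -25 for the blank.
The known cells in column 6 total 55, leaving 81 − 55 = 26 for the blank.
The known cells in column 4 total 51, leaving 81 − 51 = 30 for the blank.
The known cells in row 4 total 68, leaving 81 − 68 = 13 for the blank.
The known cells in row 6 total 69, leaving 81 − 69 = 12 for the blank.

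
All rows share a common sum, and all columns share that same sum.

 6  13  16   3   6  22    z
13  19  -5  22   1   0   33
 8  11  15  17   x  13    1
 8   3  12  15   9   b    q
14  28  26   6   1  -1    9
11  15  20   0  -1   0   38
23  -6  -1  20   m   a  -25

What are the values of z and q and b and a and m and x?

Rows 2 and 5 both sum to 83, so that's the common total.
Row 3: 8 + 11 + 15 + 17 + 13 + 1 = 65, so its missing entry is 83 − 65 = 18.
Column 5: 6 + 1 + 18 + 9 + 1 − 1 = 34, so its missing entry is 83 − 34 = 49.
Row 7: 23 − 6 − 1 + 20 + 49 − 25 = 60, so its missing entry is 83 − 60 = 23.
Row 1: 6 + 13 + 16 + 3 + 6 + 22 = 66, so its missing entry is 83 − 66 = 17.
Column 7: 17 + 33 + 1 + 9 + 38 − 25 = 73, so its missing entry is 83 − 73 = 10.
Row 4: 8 + 3 + 12 + 15 + 9 + 10 = 57, so its missing entry is 83 − 57 = 26.

z = 17, q = 10, b = 26, a = 23, m = 49, x = 18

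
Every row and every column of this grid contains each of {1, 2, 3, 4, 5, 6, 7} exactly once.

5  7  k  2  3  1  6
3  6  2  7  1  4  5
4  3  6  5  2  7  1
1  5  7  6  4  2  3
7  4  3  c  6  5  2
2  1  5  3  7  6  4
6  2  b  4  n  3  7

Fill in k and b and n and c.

Cell (1,3): row 1 already has {1, 2, 3, 5, 6, 7} → 4.
At (row 7, col 3): column 3 already has {2, 3, 4, 5, 6, 7}, so the value is 1.
At (row 7, col 5): row 7 already has {1, 2, 3, 4, 6, 7}, so the value is 5.
For row 5, column 4: row 5 already has {2, 3, 4, 5, 6, 7}; that leaves 1.

k = 4, b = 1, n = 5, c = 1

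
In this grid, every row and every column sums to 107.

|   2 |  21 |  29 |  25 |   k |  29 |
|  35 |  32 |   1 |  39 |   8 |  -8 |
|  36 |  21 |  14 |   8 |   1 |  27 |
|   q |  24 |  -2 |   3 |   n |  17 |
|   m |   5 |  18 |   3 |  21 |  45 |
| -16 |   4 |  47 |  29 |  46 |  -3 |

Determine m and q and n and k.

m = 15, q = 35, n = 30, k = 1

Row 5: 5 + 18 + 3 + 21 + 45 = 92, so its missing entry is 107 − 92 = 15.
Row 1: 2 + 21 + 29 + 25 + 29 = 106, so its missing entry is 107 − 106 = 1.
Column 5: 1 + 8 + 1 + 21 + 46 = 77, so its missing entry is 107 − 77 = 30.
Row 4: 24 − 2 + 3 + 30 + 17 = 72, so its missing entry is 107 − 72 = 35.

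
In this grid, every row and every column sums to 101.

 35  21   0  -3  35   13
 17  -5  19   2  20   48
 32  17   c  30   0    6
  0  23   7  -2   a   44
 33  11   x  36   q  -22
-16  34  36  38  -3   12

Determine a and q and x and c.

a = 29, q = 20, x = 23, c = 16

The known cells in row 4 total 72, leaving 101 − 72 = 29 for the blank.
The known cells in column 5 total 81, leaving 101 − 81 = 20 for the blank.
The known cells in row 5 total 78, leaving 101 − 78 = 23 for the blank.
The known cells in row 3 total 85, leaving 101 − 85 = 16 for the blank.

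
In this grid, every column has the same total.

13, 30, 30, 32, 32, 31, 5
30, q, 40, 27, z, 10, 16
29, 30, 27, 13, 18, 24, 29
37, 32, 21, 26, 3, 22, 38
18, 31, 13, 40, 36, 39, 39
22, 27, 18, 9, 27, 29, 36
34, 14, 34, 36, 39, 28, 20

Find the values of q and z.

q = 19, z = 28

Column 4 sums to 183 and so does column 6; that's the common total.
In column 2 the known cells total 164, leaving 183 − 164 = 19.
In column 5 the known cells total 155, leaving 183 − 155 = 28.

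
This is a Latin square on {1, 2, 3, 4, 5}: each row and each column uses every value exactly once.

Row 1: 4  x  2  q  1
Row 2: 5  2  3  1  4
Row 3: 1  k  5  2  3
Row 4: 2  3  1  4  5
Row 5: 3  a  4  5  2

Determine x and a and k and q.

At (row 1, col 4): column 4 already has {1, 2, 4, 5}, so the value is 3.
At (row 1, col 2): row 1 already has {1, 2, 3, 4}, so the value is 5.
At (row 5, col 2): row 5 already has {2, 3, 4, 5}, so the value is 1.
At (row 3, col 2): row 3 already has {1, 2, 3, 5}, so the value is 4.

x = 5, a = 1, k = 4, q = 3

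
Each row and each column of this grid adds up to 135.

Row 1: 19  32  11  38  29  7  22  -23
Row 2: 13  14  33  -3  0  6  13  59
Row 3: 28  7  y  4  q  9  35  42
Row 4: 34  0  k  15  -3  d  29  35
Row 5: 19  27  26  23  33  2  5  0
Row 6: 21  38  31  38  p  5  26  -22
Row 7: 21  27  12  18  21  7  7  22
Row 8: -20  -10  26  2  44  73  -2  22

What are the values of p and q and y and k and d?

p = -2, q = 13, y = -3, k = -1, d = 26

Row 6 has 21 + 38 + 31 + 38 + 5 + 26 − 22 = 137; the blank must be 135 − 137 = -2.
Column 5 has 29 + 0 − 3 + 33 − 2 + 21 + 44 = 122; the blank must be 135 − 122 = 13.
Row 3 has 28 + 7 + 4 + 13 + 9 + 35 + 42 = 138; the blank must be 135 − 138 = -3.
Column 3 has 11 + 33 − 3 + 26 + 31 + 12 + 26 = 136; the blank must be 135 − 136 = -1.
Row 4 has 34 + 0 − 1 + 15 − 3 + 29 + 35 = 109; the blank must be 135 − 109 = 26.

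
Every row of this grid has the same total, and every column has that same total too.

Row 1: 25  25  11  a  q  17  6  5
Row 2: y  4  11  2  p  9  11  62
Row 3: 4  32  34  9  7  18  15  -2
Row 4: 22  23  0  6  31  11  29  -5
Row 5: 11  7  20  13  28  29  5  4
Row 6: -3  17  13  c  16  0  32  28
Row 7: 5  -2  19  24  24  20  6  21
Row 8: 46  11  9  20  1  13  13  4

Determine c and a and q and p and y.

c = 14, a = 29, q = -1, p = 11, y = 7

Rows 3 and 4 both sum to 117, so that's the common total.
Column 1 has 25 + 4 + 22 + 11 − 3 + 5 + 46 = 110; the blank must be 117 − 110 = 7.
Row 2 has 7 + 4 + 11 + 2 + 9 + 11 + 62 = 106; the blank must be 117 − 106 = 11.
Column 5 has 11 + 7 + 31 + 28 + 16 + 24 + 1 = 118; the blank must be 117 − 118 = -1.
Row 1 has 25 + 25 + 11 − 1 + 17 + 6 + 5 = 88; the blank must be 117 − 88 = 29.
Row 6 has -3 + 17 + 13 + 16 + 0 + 32 + 28 = 103; the blank must be 117 − 103 = 14.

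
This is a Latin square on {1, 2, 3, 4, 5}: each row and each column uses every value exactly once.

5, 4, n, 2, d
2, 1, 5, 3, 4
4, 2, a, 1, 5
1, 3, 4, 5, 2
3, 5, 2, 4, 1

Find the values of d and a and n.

d = 3, a = 3, n = 1

Cell (1,5): column 5 already has {1, 2, 4, 5} → 3.
At (row 1, col 3): row 1 already has {2, 3, 4, 5}, so the value is 1.
At (row 3, col 3): row 3 already has {1, 2, 4, 5}, so the value is 3.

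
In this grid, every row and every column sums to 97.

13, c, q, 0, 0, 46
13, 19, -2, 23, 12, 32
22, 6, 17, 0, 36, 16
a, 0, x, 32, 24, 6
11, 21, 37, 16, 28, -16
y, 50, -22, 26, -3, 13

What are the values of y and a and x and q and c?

y = 33, a = 5, x = 30, q = 37, c = 1

Column 2 has 19 + 6 + 0 + 21 + 50 = 96; the blank must be 97 − 96 = 1.
Row 1 has 13 + 1 + 0 + 0 + 46 = 60; the blank must be 97 − 60 = 37.
Row 6 has 50 − 22 + 26 − 3 + 13 = 64; the blank must be 97 − 64 = 33.
Column 1 has 13 + 13 + 22 + 11 + 33 = 92; the blank must be 97 − 92 = 5.
Row 4 has 5 + 0 + 32 + 24 + 6 = 67; the blank must be 97 − 67 = 30.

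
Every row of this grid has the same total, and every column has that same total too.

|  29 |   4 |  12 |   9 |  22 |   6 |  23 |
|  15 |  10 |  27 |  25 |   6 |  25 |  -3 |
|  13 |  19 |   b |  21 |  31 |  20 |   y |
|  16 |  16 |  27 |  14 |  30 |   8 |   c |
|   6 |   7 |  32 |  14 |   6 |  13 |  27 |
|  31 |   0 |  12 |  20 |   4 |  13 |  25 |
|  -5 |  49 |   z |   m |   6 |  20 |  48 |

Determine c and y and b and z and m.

c = -6, y = -9, b = 10, z = -15, m = 2

Rows 1 and 2 both sum to 105, so that's the common total.
The known cells in row 4 total 111, leaving 105 − 111 = -6 for the blank.
The known cells in column 7 total 114, leaving 105 − 114 = -9 for the blank.
The known cells in row 3 total 95, leaving 105 − 95 = 10 for the blank.
The known cells in column 3 total 120, leaving 105 − 120 = -15 for the blank.
The known cells in row 7 total 103, leaving 105 − 103 = 2 for the blank.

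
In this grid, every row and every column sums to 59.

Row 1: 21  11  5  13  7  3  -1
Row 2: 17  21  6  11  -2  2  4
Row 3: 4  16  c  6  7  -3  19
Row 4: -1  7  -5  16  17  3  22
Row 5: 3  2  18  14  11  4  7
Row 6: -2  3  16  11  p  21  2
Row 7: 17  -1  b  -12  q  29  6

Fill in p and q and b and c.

p = 8, q = 11, b = 9, c = 10

The known cells in row 6 total 51, leaving 59 − 51 = 8 for the blank.
The known cells in column 5 total 48, leaving 59 − 48 = 11 for the blank.
The known cells in row 7 total 50, leaving 59 − 50 = 9 for the blank.
The known cells in row 3 total 49, leaving 59 − 49 = 10 for the blank.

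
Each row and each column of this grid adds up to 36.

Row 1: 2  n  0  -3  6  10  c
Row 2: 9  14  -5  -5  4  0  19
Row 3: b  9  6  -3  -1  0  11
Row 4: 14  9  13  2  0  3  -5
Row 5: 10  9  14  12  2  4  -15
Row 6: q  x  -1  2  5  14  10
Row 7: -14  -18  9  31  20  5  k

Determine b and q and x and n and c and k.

b = 14, q = 1, x = 5, n = 8, c = 13, k = 3

Row 3 has 9 + 6 − 3 − 1 + 0 + 11 = 22; the blank must be 36 − 22 = 14.
Column 1 has 2 + 9 + 14 + 14 + 10 − 14 = 35; the blank must be 36 − 35 = 1.
Row 6 has 1 − 1 + 2 + 5 + 14 + 10 = 31; the blank must be 36 − 31 = 5.
Column 2 has 14 + 9 + 9 + 9 + 5 − 18 = 28; the blank must be 36 − 28 = 8.
Row 1 has 2 + 8 + 0 − 3 + 6 + 10 = 23; the blank must be 36 − 23 = 13.
Row 7 has -14 − 18 + 9 + 31 + 20 + 5 = 33; the blank must be 36 − 33 = 3.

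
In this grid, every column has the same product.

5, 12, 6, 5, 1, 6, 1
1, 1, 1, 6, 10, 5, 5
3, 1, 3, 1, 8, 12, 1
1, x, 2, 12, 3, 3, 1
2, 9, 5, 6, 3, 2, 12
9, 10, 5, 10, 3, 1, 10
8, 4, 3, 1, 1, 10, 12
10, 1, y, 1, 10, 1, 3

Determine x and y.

x = 5, y = 8

Columns 4 and 7 each multiply to 21600, so every column has product 21600.
Column 2: 12×1×1×9×10×4×1 = 4320, so the missing entry is 21600 ÷ 4320 = 5.
Column 3: 6×1×3×2×5×5×3 = 2700, so the missing entry is 21600 ÷ 2700 = 8.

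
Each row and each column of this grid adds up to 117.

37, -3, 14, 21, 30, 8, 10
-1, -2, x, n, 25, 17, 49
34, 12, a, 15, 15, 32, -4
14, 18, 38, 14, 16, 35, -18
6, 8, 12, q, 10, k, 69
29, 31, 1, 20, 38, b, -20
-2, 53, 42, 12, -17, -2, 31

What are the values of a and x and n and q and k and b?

a = 13, x = -3, n = 32, q = 3, k = 9, b = 18

The known cells in row 6 total 99, leaving 117 − 99 = 18 for the blank.
The known cells in column 6 total 108, leaving 117 − 108 = 9 for the blank.
The known cells in row 5 total 114, leaving 117 − 114 = 3 for the blank.
The known cells in row 3 total 104, leaving 117 − 104 = 13 for the blank.
The known cells in column 3 total 120, leaving 117 − 120 = -3 for the blank.
The known cells in row 2 total 85, leaving 117 − 85 = 32 for the blank.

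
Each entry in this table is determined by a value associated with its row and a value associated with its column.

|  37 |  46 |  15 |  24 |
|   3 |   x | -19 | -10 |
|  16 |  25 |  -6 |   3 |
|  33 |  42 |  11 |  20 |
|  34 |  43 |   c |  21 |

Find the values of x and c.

x = 12, c = 12

The difference between any two rows is the same in every column — this is an addition table with the headers hidden.
Row 2 minus row 1 is 3 − 37 = -34, so its entry in column 2 is 46 + (-34) = 12.
Row 5 minus row 1 is 34 − 37 = -3, so its entry in column 3 is 15 + (-3) = 12.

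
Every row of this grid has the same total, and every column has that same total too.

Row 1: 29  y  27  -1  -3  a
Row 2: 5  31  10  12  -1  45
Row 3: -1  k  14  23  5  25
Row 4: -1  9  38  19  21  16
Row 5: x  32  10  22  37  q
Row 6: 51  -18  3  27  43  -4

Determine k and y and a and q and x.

k = 36, y = 12, a = 38, q = -18, x = 19

Rows 2 and 4 both sum to 102, so that's the common total.
Column 1 has 29 + 5 − 1 − 1 + 51 = 83; the blank must be 102 − 83 = 19.
Row 3 has -1 + 14 + 23 + 5 + 25 = 66; the blank must be 102 − 66 = 36.
Column 2 has 31 + 36 + 9 + 32 − 18 = 90; the blank must be 102 − 90 = 12.
Row 5 has 19 + 32 + 10 + 22 + 37 = 120; the blank must be 102 − 120 = -18.
Row 1 has 29 + 12 + 27 − 1 − 3 = 64; the blank must be 102 − 64 = 38.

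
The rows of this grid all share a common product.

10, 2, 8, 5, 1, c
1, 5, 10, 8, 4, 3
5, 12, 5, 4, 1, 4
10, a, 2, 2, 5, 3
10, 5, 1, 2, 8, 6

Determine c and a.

c = 6, a = 8

Rows 3 and 5 each multiply to 4800, so every row has product 4800.
Row 1: 10×2×8×5×1 = 800, so the missing entry is 4800 ÷ 800 = 6.
Row 4: 10×2×2×5×3 = 600, so the missing entry is 4800 ÷ 600 = 8.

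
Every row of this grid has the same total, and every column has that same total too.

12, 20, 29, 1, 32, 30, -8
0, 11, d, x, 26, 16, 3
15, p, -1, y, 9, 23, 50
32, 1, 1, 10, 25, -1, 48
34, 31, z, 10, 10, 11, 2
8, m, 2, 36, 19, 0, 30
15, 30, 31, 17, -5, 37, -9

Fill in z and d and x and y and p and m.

Rows 1 and 4 both sum to 116, so that's the common total.
The known cells in row 6 total 95, leaving 116 − 95 = 21 for the blank.
The known cells in column 2 total 114, leaving 116 − 114 = 2 for the blank.
The known cells in row 5 total 98, leaving 116 − 98 = 18 for the blank.
The known cells in column 3 total 80, leaving 116 − 80 = 36 for the blank.
The known cells in row 3 total 98, leaving 116 − 98 = 18 for the blank.
The known cells in row 2 total 92, leaving 116 − 92 = 24 for the blank.

z = 18, d = 36, x = 24, y = 18, p = 2, m = 21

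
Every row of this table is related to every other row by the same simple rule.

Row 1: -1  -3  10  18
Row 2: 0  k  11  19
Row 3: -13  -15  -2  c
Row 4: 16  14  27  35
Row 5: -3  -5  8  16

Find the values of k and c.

The difference between any two rows is the same in every column — this is an addition table with the headers hidden.
Row 2 minus row 1 is 0 − (-1) = 1, so its entry in column 2 is -3 + 1 = -2.
Row 3 minus row 1 is -13 − (-1) = -12, so its entry in column 4 is 18 + (-12) = 6.

k = -2, c = 6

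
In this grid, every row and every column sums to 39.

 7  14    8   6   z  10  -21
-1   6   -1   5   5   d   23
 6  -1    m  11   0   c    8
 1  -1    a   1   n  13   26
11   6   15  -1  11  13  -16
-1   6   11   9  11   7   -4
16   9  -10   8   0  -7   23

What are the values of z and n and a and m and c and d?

The known cells in row 1 total 24, leaving 39 − 24 = 15 for the blank.
The known cells in column 5 total 42, leaving 39 − 42 = -3 for the blank.
The known cells in row 2 total 37, leaving 39 − 37 = 2 for the blank.
The known cells in row 4 total 37, leaving 39 − 37 = 2 for the blank.
The known cells in column 3 total 25, leaving 39 − 25 = 14 for the blank.
The known cells in row 3 total 38, leaving 39 − 38 = 1 for the blank.

z = 15, n = -3, a = 2, m = 14, c = 1, d = 2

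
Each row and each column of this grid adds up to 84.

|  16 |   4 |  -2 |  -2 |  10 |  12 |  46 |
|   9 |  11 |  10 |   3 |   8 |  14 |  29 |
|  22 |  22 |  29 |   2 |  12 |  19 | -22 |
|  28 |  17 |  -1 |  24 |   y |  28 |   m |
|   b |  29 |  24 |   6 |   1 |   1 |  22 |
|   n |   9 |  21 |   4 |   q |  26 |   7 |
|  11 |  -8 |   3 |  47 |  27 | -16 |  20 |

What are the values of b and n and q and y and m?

b = 1, n = -3, q = 20, y = 6, m = -18

Row 5 has 29 + 24 + 6 + 1 + 1 + 22 = 83; the blank must be 84 − 83 = 1.
Column 1 has 16 + 9 + 22 + 28 + 1 + 11 = 87; the blank must be 84 − 87 = -3.
Row 6 has -3 + 9 + 21 + 4 + 26 + 7 = 64; the blank must be 84 − 64 = 20.
Column 5 has 10 + 8 + 12 + 1 + 20 + 27 = 78; the blank must be 84 − 78 = 6.
Row 4 has 28 + 17 − 1 + 24 + 6 + 28 = 102; the blank must be 84 − 102 = -18.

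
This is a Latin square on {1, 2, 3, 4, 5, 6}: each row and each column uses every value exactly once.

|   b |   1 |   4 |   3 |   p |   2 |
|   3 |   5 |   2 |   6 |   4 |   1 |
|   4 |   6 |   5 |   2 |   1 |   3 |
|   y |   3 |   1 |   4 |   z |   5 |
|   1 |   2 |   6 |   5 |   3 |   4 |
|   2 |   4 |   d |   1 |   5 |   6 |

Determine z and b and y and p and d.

At (row 6, col 3): row 6 already has {1, 2, 4, 5, 6}, so the value is 3.
At (row 1, col 5): row 1 is missing {5, 6} and column 5 is missing {2, 6}, so the value is 6.
At (row 4, col 5): column 5 already has {1, 3, 4, 5, 6}, so the value is 2.
Cell (1,1): row 1 already has {1, 2, 3, 4, 6} → 5.
For row 4, column 1: row 4 already has {1, 2, 3, 4, 5}; that leaves 6.

z = 2, b = 5, y = 6, p = 6, d = 3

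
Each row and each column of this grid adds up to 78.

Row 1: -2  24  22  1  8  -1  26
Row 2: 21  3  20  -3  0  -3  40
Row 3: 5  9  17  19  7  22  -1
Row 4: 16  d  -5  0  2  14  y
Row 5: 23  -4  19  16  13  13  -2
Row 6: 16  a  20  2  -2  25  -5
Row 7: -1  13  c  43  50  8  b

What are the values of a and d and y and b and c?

a = 22, d = 11, y = 40, b = -20, c = -15

Column 3: 22 + 20 + 17 − 5 + 19 + 20 = 93, so its missing entry is 78 − 93 = -15.
Row 6: 16 + 20 + 2 − 2 + 25 − 5 = 56, so its missing entry is 78 − 56 = 22.
Column 2: 24 + 3 + 9 − 4 + 22 + 13 = 67, so its missing entry is 78 − 67 = 11.
Row 4: 16 + 11 − 5 + 0 + 2 + 14 = 38, so its missing entry is 78 − 38 = 40.
Row 7: -1 + 13 − 15 + 43 + 50 + 8 = 98, so its missing entry is 78 − 98 = -20.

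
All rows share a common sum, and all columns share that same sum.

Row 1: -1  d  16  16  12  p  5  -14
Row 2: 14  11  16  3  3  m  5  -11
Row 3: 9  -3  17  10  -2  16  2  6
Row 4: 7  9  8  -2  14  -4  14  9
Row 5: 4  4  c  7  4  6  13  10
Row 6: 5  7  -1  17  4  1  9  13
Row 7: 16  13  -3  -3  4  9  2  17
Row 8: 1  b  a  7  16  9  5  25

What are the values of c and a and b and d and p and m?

c = 7, a = -5, b = -3, d = 17, p = 4, m = 14

Rows 3 and 4 both sum to 55, so that's the common total.
Row 2: 14 + 11 + 16 + 3 + 3 + 5 − 11 = 41, so its missing entry is 55 − 41 = 14.
Row 5: 4 + 4 + 7 + 4 + 6 + 13 + 10 = 48, so its missing entry is 55 − 48 = 7.
Column 3: 16 + 16 + 17 + 8 + 7 − 1 − 3 = 60, so its missing entry is 55 − 60 = -5.
Row 8: 1 − 5 + 7 + 16 + 9 + 5 + 25 = 58, so its missing entry is 55 − 58 = -3.
Column 2: 11 − 3 + 9 + 4 + 7 + 13 − 3 = 38, so its missing entry is 55 − 38 = 17.
Row 1: -1 + 17 + 16 + 16 + 12 + 5 − 14 = 51, so its missing entry is 55 − 51 = 4.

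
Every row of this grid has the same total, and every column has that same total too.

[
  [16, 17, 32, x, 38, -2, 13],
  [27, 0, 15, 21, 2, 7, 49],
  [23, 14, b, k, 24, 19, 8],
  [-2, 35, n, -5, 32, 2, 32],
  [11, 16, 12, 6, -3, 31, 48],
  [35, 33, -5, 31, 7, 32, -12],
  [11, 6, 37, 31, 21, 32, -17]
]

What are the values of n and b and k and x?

Rows 2 and 5 both sum to 121, so that's the common total.
Row 4: -2 + 35 − 5 + 32 + 2 + 32 = 94, so its missing entry is 121 − 94 = 27.
Row 1: 16 + 17 + 32 + 38 − 2 + 13 = 114, so its missing entry is 121 − 114 = 7.
Column 4: 7 + 21 − 5 + 6 + 31 + 31 = 91, so its missing entry is 121 − 91 = 30.
Row 3: 23 + 14 + 30 + 24 + 19 + 8 = 118, so its missing entry is 121 − 118 = 3.

n = 27, b = 3, k = 30, x = 7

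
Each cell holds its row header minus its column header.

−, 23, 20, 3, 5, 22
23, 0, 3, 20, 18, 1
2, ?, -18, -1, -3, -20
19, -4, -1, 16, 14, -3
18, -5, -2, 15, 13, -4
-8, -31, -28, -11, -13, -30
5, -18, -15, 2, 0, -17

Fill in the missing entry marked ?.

-21

2 − 23 = -21.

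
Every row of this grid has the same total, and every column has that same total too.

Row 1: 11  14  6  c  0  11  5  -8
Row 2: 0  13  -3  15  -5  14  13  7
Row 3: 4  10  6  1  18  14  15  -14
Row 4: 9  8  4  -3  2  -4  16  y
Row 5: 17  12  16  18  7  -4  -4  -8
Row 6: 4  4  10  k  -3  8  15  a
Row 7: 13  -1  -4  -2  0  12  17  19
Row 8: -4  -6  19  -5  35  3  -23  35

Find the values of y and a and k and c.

Rows 2 and 3 both sum to 54, so that's the common total.
Row 4 has 9 + 8 + 4 − 3 + 2 − 4 + 16 = 32; the blank must be 54 − 32 = 22.
Row 1 has 11 + 14 + 6 + 0 + 11 + 5 − 8 = 39; the blank must be 54 − 39 = 15.
Column 4 has 15 + 15 + 1 − 3 + 18 − 2 − 5 = 39; the blank must be 54 − 39 = 15.
Row 6 has 4 + 4 + 10 + 15 − 3 + 8 + 15 = 53; the blank must be 54 − 53 = 1.

y = 22, a = 1, k = 15, c = 15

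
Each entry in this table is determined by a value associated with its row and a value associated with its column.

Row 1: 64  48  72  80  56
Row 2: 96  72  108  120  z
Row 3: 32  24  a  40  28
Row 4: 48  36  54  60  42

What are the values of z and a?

Each row is a constant multiple of every other row — this is a multiplication table with the headers hidden.
Row 2 is 72/48 = 3/2 times row 1, so its entry in column 5 is 56 × 3/2 = 84.
Row 3 is 24/48 = 1/2 times row 1, so its entry in column 3 is 72 × 1/2 = 36.

z = 84, a = 36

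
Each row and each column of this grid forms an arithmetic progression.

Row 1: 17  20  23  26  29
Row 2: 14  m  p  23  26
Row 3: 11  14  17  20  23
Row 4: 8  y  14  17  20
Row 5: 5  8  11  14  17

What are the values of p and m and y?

Along each row the entries change by 3 per step; down each column they change by -3.
Row 2: from 14 at column 1, stepping by 3 to column 3 gives 20.
Row 2: from 14 at column 1, stepping by 3 to column 2 gives 17.
Row 4: from 8 at column 1, stepping by 3 to column 2 gives 11.

p = 20, m = 17, y = 11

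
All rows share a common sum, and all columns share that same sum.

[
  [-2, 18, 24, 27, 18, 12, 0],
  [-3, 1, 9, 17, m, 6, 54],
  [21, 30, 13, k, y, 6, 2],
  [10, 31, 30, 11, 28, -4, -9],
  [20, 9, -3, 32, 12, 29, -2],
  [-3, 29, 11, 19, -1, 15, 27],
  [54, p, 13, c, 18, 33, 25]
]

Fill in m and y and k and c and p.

Rows 1 and 4 both sum to 97, so that's the common total.
Column 2 has 18 + 1 + 30 + 31 + 9 + 29 = 118; the blank must be 97 − 118 = -21.
Row 2 has -3 + 1 + 9 + 17 + 6 + 54 = 84; the blank must be 97 − 84 = 13.
Column 5 has 18 + 13 + 28 + 12 − 1 + 18 = 88; the blank must be 97 − 88 = 9.
Row 3 has 21 + 30 + 13 + 9 + 6 + 2 = 81; the blank must be 97 − 81 = 16.
Row 7 has 54 − 21 + 13 + 18 + 33 + 25 = 122; the blank must be 97 − 122 = -25.

m = 13, y = 9, k = 16, c = -25, p = -21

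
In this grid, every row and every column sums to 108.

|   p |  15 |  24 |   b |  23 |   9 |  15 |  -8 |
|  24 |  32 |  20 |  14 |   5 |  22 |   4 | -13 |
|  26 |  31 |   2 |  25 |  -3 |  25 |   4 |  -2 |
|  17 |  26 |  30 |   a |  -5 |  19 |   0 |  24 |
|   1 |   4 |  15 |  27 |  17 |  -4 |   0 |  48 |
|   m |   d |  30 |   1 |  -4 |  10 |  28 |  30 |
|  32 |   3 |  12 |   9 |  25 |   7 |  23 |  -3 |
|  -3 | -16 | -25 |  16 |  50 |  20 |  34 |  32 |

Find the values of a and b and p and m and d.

a = -3, b = 19, p = 11, m = 0, d = 13

The known cells in column 2 total 95, leaving 108 − 95 = 13 for the blank.
The known cells in row 4 total 111, leaving 108 − 111 = -3 for the blank.
The known cells in column 4 total 89, leaving 108 − 89 = 19 for the blank.
The known cells in row 1 total 97, leaving 108 − 97 = 11 for the blank.
The known cells in row 6 total 108, leaving 108 − 108 = 0 for the blank.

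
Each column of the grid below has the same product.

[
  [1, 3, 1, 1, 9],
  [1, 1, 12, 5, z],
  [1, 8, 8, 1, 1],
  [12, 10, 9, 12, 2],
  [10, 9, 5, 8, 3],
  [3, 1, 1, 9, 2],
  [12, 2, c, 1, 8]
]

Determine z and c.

z = 5, c = 1

Columns 2 and 4 each multiply to 4320, so every column has product 4320.
Column 5: 9×1×2×3×2×8 = 864, so the missing entry is 4320 ÷ 864 = 5.
Column 3: 1×12×8×9×5×1 = 4320, so the missing entry is 4320 ÷ 4320 = 1.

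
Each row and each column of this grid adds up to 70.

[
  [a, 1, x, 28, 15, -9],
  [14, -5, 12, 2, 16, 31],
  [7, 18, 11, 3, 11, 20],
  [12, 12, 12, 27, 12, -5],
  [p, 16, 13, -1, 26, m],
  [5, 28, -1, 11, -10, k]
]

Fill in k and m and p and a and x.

k = 37, m = -4, p = 20, a = 12, x = 23

The known cells in row 6 total 33, leaving 70 − 33 = 37 for the blank.
The known cells in column 3 total 47, leaving 70 − 47 = 23 for the blank.
The known cells in row 1 total 58, leaving 70 − 58 = 12 for the blank.
The known cells in column 1 total 50, leaving 70 − 50 = 20 for the blank.
The known cells in row 5 total 74, leaving 70 − 74 = -4 for the blank.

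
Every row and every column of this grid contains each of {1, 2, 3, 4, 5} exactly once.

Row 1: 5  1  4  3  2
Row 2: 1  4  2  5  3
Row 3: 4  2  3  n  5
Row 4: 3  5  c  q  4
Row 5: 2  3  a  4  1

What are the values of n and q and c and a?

For row 3, column 4: row 3 already has {2, 3, 4, 5}; that leaves 1.
Cell (4,4): column 4 already has {1, 3, 4, 5} → 2.
For row 4, column 3: row 4 already has {2, 3, 4, 5}; that leaves 1.
At (row 5, col 3): row 5 already has {1, 2, 3, 4}, so the value is 5.

n = 1, q = 2, c = 1, a = 5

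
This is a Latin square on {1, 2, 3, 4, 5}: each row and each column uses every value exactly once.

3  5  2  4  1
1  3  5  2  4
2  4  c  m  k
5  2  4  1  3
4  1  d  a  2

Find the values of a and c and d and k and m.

At (row 3, col 5): column 5 already has {1, 2, 3, 4}, so the value is 5.
Cell (5,3): row 5 is missing {3, 5} and column 3 is missing {1, 3} → 3.
For row 5, column 4: row 5 already has {1, 2, 3, 4}; that leaves 5.
Cell (3,4): column 4 already has {1, 2, 4, 5} → 3.
At (row 3, col 3): row 3 already has {2, 3, 4, 5}, so the value is 1.

a = 5, c = 1, d = 3, k = 5, m = 3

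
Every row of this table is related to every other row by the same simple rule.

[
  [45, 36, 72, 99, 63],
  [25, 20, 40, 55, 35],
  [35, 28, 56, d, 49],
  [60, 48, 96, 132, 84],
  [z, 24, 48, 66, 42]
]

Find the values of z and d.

Each row is a constant multiple of every other row — this is a multiplication table with the headers hidden.
Row 5 is 48/72 = 2/3 times row 1, so its entry in column 1 is 45 × 2/3 = 30.
Row 3 is 56/72 = 7/9 times row 1, so its entry in column 4 is 99 × 7/9 = 77.

z = 30, d = 77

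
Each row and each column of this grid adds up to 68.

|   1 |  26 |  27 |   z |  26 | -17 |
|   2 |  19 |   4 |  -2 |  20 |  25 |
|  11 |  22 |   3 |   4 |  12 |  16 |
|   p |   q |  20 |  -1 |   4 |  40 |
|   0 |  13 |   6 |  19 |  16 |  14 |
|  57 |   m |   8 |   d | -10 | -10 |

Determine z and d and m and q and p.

z = 5, d = 43, m = -20, q = 8, p = -3

The known cells in row 1 total 63, leaving 68 − 63 = 5 for the blank.
The known cells in column 1 total 71, leaving 68 − 71 = -3 for the blank.
The known cells in row 4 total 60, leaving 68 − 60 = 8 for the blank.
The known cells in column 2 total 88, leaving 68 − 88 = -20 for the blank.
The known cells in row 6 total 25, leaving 68 − 25 = 43 for the blank.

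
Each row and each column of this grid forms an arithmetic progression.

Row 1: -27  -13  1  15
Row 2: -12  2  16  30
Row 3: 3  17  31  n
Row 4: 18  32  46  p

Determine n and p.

Along each row the entries change by 14 per step; down each column they change by 15.
Row 3: from 3 at column 1, stepping by 14 to column 4 gives 45.
Row 4: from 18 at column 1, stepping by 14 to column 4 gives 60.

n = 45, p = 60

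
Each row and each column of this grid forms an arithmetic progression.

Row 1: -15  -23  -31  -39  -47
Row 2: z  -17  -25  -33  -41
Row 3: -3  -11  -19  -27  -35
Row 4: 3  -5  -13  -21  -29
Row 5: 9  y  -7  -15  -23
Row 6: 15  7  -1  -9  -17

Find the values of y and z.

Along each row the entries change by -8 per step; down each column they change by 6.
Row 5: from 9 at column 1, stepping by -8 to column 2 gives 1.
Row 2: from -17 at column 2, stepping by -8 to column 1 gives -9.

y = 1, z = -9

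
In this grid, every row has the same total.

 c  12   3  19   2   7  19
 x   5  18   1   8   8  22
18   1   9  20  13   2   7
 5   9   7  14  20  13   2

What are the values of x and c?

Row 3 sums to 70 and so does row 4; that's the common total.
In row 2 the known cells total 62, leaving 70 − 62 = 8.
In row 1 the known cells total 62, leaving 70 − 62 = 8.

x = 8, c = 8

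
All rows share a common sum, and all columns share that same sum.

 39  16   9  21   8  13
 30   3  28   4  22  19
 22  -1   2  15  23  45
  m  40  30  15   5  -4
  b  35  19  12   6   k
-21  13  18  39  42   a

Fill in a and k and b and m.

Rows 1 and 2 both sum to 106, so that's the common total.
Row 6: -21 + 13 + 18 + 39 + 42 = 91, so its missing entry is 106 − 91 = 15.
Column 6: 13 + 19 + 45 − 4 + 15 = 88, so its missing entry is 106 − 88 = 18.
Row 5: 35 + 19 + 12 + 6 + 18 = 90, so its missing entry is 106 − 90 = 16.
Row 4: 40 + 30 + 15 + 5 − 4 = 86, so its missing entry is 106 − 86 = 20.

a = 15, k = 18, b = 16, m = 20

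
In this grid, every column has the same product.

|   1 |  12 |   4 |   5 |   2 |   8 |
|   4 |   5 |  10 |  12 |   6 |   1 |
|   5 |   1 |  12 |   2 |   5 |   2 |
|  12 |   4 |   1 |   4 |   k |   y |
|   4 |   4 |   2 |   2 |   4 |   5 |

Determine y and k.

y = 12, k = 4

Columns 1 and 4 each multiply to 960, so every column has product 960.
Column 6: 8×1×2×5 = 80, so the missing entry is 960 ÷ 80 = 12.
Column 5: 2×6×5×4 = 240, so the missing entry is 960 ÷ 240 = 4.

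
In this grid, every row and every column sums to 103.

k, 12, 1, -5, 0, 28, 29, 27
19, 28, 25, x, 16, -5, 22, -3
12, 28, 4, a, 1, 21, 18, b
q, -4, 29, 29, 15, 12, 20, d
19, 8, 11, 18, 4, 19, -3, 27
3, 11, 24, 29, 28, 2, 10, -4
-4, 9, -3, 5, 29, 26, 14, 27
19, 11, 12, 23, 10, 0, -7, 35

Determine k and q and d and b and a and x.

The known cells in row 1 total 92, leaving 103 − 92 = 11 for the blank.
The known cells in column 1 total 79, leaving 103 − 79 = 24 for the blank.
The known cells in row 4 total 125, leaving 103 − 125 = -22 for the blank.
The known cells in column 8 total 87, leaving 103 − 87 = 16 for the blank.
The known cells in row 3 total 100, leaving 103 − 100 = 3 for the blank.
The known cells in row 2 total 102, leaving 103 − 102 = 1 for the blank.

k = 11, q = 24, d = -22, b = 16, a = 3, x = 1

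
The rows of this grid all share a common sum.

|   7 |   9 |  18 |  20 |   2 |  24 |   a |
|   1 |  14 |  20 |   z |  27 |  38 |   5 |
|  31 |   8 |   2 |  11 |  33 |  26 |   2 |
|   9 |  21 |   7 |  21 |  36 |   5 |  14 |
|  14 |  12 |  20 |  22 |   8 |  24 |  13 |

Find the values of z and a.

z = 8, a = 33

The complete rows each total 113.
Row 2 is missing 113 − 105 = 8 (since 1 + 14 + 20 + 27 + 38 + 5 = 105).
Row 1 is missing 113 − 80 = 33 (since 7 + 9 + 18 + 20 + 2 + 24 = 80).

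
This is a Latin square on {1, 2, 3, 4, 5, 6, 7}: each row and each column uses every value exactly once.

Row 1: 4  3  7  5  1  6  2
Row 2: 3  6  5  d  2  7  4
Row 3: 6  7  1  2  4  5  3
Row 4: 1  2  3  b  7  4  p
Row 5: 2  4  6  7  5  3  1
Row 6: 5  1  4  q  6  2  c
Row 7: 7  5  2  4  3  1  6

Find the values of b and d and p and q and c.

b = 6, d = 1, p = 5, q = 3, c = 7

Cell (2,4): row 2 already has {2, 3, 4, 5, 6, 7} → 1.
For row 4, column 4: row 4 is missing {5, 6} and column 4 is missing {3, 6}; that leaves 6.
At (row 4, col 7): row 4 already has {1, 2, 3, 4, 6, 7}, so the value is 5.
For row 6, column 7: column 7 already has {1, 2, 3, 4, 5, 6}; that leaves 7.
For row 6, column 4: row 6 already has {1, 2, 4, 5, 6, 7}; that leaves 3.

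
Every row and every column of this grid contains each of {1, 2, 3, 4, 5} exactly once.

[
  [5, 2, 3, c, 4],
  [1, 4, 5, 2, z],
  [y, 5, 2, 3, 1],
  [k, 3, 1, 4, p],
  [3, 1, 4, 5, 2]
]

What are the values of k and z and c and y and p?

k = 2, z = 3, c = 1, y = 4, p = 5

For row 1, column 4: row 1 already has {2, 3, 4, 5}; that leaves 1.
For row 3, column 1: row 3 already has {1, 2, 3, 5}; that leaves 4.
For row 2, column 5: row 2 already has {1, 2, 4, 5}; that leaves 3.
For row 4, column 5: column 5 already has {1, 2, 3, 4}; that leaves 5.
Cell (4,1): row 4 already has {1, 3, 4, 5} → 2.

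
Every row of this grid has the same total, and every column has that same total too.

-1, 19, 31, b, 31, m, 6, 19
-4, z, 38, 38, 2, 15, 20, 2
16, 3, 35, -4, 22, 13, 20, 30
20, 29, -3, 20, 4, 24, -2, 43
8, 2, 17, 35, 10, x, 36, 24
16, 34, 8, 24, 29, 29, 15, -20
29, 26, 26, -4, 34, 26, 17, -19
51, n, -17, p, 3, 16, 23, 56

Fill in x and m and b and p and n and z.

Rows 3 and 4 both sum to 135, so that's the common total.
Row 2: -4 + 38 + 38 + 2 + 15 + 20 + 2 = 111, so its missing entry is 135 − 111 = 24.
Column 2: 19 + 24 + 3 + 29 + 2 + 34 + 26 = 137, so its missing entry is 135 − 137 = -2.
Row 8: 51 − 2 − 17 + 3 + 16 + 23 + 56 = 130, so its missing entry is 135 − 130 = 5.
Column 4: 38 − 4 + 20 + 35 + 24 − 4 + 5 = 114, so its missing entry is 135 − 114 = 21.
Row 5: 8 + 2 + 17 + 35 + 10 + 36 + 24 = 132, so its missing entry is 135 − 132 = 3.
Row 1: -1 + 19 + 31 + 21 + 31 + 6 + 19 = 126, so its missing entry is 135 − 126 = 9.

x = 3, m = 9, b = 21, p = 5, n = -2, z = 24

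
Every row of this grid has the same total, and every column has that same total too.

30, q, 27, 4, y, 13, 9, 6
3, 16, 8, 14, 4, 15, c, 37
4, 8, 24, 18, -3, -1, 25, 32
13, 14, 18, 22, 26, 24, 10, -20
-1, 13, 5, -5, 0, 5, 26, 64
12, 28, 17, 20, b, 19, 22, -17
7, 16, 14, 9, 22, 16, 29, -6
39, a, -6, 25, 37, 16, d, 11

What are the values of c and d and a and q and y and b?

Rows 3 and 4 both sum to 107, so that's the common total.
Row 6: 12 + 28 + 17 + 20 + 19 + 22 − 17 = 101, so its missing entry is 107 − 101 = 6.
Column 5: 4 − 3 + 26 + 0 + 6 + 22 + 37 = 92, so its missing entry is 107 − 92 = 15.
Row 1: 30 + 27 + 4 + 15 + 13 + 9 + 6 = 104, so its missing entry is 107 − 104 = 3.
Column 2: 3 + 16 + 8 + 14 + 13 + 28 + 16 = 98, so its missing entry is 107 − 98 = 9.
Row 8: 39 + 9 − 6 + 25 + 37 + 16 + 11 = 131, so its missing entry is 107 − 131 = -24.
Row 2: 3 + 16 + 8 + 14 + 4 + 15 + 37 = 97, so its missing entry is 107 − 97 = 10.

c = 10, d = -24, a = 9, q = 3, y = 15, b = 6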